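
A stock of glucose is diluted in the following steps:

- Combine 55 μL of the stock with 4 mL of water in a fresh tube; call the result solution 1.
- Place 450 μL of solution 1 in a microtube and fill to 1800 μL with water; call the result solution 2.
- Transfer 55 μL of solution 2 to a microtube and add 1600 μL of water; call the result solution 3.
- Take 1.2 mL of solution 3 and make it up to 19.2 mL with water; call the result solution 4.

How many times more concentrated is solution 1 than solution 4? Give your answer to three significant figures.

Step 1: 55 μL + 4 mL = 4055 μL total → factor 4055/55 = 73.727
Step 2: 450 μL brought to 1800 μL → factor 1800/450 = 4
Step 3: 55 μL + 1600 μL = 1655 μL total → factor 1655/55 = 30.091
Step 4: 1.2 mL brought to 19.2 mL → factor 19.2/1.2 = 16
Dilution factor to solution 1 = 73.727; to solution 4 = 1.4199 × 10^5
[solution 1]/[solution 4] = (factor to solution 4)/(factor to solution 1) = 1.4199 × 10^5/73.727 = 1.93 × 10^3

1.93 × 10^3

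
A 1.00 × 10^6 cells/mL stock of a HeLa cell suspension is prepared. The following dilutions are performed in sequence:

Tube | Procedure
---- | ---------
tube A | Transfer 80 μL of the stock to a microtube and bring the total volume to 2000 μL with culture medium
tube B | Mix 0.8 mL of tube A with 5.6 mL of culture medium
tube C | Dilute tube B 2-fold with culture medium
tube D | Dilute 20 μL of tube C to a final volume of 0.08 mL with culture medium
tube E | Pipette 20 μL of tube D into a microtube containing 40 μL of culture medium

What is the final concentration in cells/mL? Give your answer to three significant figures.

Step 1: 80 μL brought to 2000 μL → factor 2000/80 = 25
Step 2: 0.8 mL + 5.6 mL = 6.4 mL total → factor 6.4/0.8 = 8
Step 3: 2-fold → factor 2
Step 4: 20 μL brought to 0.08 mL → factor 80/20 = 4
Step 5: 20 μL + 40 μL = 60 μL total → factor 60/20 = 3
Overall dilution factor = 25 × 8 × 2 × 4 × 3 = 4800
Final = 1.00 × 10^6 cells/mL / 4800 = 208 cells/mL

208 cells/mL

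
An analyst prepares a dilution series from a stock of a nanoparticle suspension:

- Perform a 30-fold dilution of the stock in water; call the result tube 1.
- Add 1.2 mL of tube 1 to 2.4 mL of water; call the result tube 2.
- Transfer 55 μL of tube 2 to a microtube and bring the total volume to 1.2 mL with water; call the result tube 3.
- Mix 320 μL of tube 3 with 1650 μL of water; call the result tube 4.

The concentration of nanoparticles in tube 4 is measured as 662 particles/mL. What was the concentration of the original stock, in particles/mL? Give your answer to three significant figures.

8.00 × 10^6 particles/mL

Step 1: 30-fold → factor 30
Step 2: 1.2 mL + 2.4 mL = 3.6 mL total → factor 3.6/1.2 = 3
Step 3: 55 μL brought to 1.2 mL → factor 1200/55 = 21.818
Step 4: 320 μL + 1650 μL = 1970 μL total → factor 1970/320 = 6.1562
Overall dilution factor = 30 × 3 × 21.818 × 6.1562 = 12089
Stock = 662 particles/mL × 12089 = 8.00 × 10^6 particles/mL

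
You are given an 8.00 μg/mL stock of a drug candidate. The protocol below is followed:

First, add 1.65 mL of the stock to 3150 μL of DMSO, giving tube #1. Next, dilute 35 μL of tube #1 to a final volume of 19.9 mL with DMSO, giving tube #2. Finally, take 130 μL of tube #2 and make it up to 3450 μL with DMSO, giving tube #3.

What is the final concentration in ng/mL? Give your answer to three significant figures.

0.182 ng/mL

Step 1: 1.65 mL + 3150 μL = 4.8 mL total → factor 4.8/1.65 = 2.9091
Step 2: 35 μL brought to 19.9 mL → factor 19900/35 = 568.57
Step 3: 130 μL brought to 3450 μL → factor 3450/130 = 26.538
Overall dilution factor = 2.9091 × 568.57 × 26.538 = 43895
Final = 8.00 μg/mL / 43895 = 0.0001823 μg/mL = 0.182 ng/mL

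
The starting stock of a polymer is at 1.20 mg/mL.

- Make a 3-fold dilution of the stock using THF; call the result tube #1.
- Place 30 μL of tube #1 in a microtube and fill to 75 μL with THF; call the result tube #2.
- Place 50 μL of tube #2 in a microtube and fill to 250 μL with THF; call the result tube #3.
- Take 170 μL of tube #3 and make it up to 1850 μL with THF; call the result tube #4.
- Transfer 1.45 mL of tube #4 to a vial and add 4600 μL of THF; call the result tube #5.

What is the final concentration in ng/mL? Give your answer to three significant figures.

705 ng/mL

Step 1: 3-fold → factor 3
Step 2: 30 μL brought to 75 μL → factor 75/30 = 2.5
Step 3: 50 μL brought to 250 μL → factor 250/50 = 5
Step 4: 170 μL brought to 1850 μL → factor 1850/170 = 10.882
Step 5: 1.45 mL + 4600 μL = 6.05 mL total → factor 6.05/1.45 = 4.1724
Overall dilution factor = 3 × 2.5 × 5 × 10.882 × 4.1724 = 1702.7
Final = 1.20 mg/mL / 1702.7 = 0.0007048 mg/mL = 705 ng/mL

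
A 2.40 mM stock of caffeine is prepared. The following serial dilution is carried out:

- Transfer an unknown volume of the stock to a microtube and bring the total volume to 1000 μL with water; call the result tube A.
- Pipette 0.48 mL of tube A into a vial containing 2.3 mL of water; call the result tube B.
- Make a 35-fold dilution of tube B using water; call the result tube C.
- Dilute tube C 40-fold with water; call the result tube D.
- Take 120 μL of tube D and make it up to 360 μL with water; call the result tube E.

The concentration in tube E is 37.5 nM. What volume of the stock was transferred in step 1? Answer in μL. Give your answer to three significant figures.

380 μL

Step 1: v brought to 1000 μL → factor = 1000 μL/v
Step 2: 0.48 mL + 2.3 mL = 2.78 mL total → factor 2.78/0.48 = 5.7917
Step 3: 35-fold → factor 35
Step 4: 40-fold → factor 40
Step 5: 120 μL brought to 360 μL → factor 360/120 = 3
Product of known-step factors = 24325
Overall factor = 2.40 mM / (37.5 nM) = 64000
Step-1 factor = 64000 / 24325 = 2.631
v = 1000 μL / 2.631 = 380 μL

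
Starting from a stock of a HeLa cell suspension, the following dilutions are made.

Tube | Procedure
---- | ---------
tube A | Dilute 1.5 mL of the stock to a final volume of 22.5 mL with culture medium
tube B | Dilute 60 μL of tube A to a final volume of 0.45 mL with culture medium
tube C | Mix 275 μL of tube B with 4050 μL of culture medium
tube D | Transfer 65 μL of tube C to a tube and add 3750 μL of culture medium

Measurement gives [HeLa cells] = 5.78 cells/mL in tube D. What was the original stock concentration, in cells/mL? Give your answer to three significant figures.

6.00 × 10^5 cells/mL

Step 1: 1.5 mL brought to 22.5 mL → factor 22.5/1.5 = 15
Step 2: 60 μL brought to 0.45 mL → factor 450/60 = 7.5
Step 3: 275 μL + 4050 μL = 4325 μL total → factor 4325/275 = 15.727
Step 4: 65 μL + 3750 μL = 3815 μL total → factor 3815/65 = 58.692
Overall dilution factor = 15 × 7.5 × 15.727 × 58.692 = 1.0385 × 10^5
Stock = 5.78 cells/mL × 1.0385 × 10^5 = 6.00 × 10^5 cells/mL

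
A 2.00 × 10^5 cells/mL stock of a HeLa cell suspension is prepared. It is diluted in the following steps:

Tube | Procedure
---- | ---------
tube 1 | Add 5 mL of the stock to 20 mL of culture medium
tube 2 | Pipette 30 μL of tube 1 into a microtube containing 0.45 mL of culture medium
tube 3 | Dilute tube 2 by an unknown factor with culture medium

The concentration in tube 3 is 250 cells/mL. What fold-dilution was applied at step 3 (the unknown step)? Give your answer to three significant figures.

Step 1: 5 mL + 20 mL = 25 mL total → factor 25/5 = 5
Step 2: 30 μL + 0.45 mL = 480 μL total → factor 480/30 = 16
Step 3: unknown factor x
Product of known-step factors = 80
Overall factor = 2.00 × 10^5 cells/mL / (250 cells/mL) = 800
x = 800 / 80 = 10.0

10.0-fold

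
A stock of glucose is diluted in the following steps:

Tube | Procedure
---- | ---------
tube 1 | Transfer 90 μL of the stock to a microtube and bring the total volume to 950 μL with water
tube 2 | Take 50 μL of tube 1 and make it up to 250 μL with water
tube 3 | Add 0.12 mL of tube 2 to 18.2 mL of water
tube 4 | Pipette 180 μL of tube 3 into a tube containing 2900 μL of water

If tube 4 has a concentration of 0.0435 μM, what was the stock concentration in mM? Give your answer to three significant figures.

Step 1: 90 μL brought to 950 μL → factor 950/90 = 10.556
Step 2: 50 μL brought to 250 μL → factor 250/50 = 5
Step 3: 0.12 mL + 18.2 mL = 18.32 mL total → factor 18.32/0.12 = 152.67
Step 4: 180 μL + 2900 μL = 3080 μL total → factor 3080/180 = 17.111
Overall dilution factor = 10.556 × 5 × 152.67 × 17.111 = 1.3787 × 10^5
Stock = 0.0435 μM × 1.3787 × 10^5 = 5997 μM = 6.00 mM

6.00 mM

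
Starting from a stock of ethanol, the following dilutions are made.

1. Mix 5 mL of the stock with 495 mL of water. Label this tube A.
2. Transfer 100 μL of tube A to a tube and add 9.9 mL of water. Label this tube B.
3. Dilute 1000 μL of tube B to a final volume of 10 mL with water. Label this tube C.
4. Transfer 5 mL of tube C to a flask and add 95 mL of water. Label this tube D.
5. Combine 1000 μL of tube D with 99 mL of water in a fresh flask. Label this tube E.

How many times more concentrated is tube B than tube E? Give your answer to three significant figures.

2.00 × 10^4

Step 1: 5 mL + 495 mL = 500 mL total → factor 500/5 = 100
Step 2: 100 μL + 9.9 mL = 10000 μL total → factor 10000/100 = 100
Step 3: 1000 μL brought to 10 mL → factor 10000/1000 = 10
Step 4: 5 mL + 95 mL = 100 mL total → factor 100/5 = 20
Step 5: 1000 μL + 99 mL = 1 × 10^5 μL total → factor 1 × 10^5/1000 = 100
Dilution factor to tube B = 10000; to tube E = 2 × 10^8
[tube B]/[tube E] = (factor to tube E)/(factor to tube B) = 2 × 10^8/10000 = 2.00 × 10^4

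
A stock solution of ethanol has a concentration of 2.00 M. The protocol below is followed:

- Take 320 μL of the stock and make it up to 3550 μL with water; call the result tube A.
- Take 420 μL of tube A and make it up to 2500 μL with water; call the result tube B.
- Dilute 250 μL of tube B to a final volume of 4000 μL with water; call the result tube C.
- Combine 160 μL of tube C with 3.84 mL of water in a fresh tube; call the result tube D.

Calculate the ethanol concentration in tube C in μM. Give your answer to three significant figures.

Step 1: 320 μL brought to 3550 μL → factor 3550/320 = 11.094
Step 2: 420 μL brought to 2500 μL → factor 2500/420 = 5.9524
Step 3: 250 μL brought to 4000 μL → factor 4000/250 = 16
Dilution factor through tube C = 11.094 × 5.9524 × 16 = 1056.5
[tube C] = 2.00 M / 1056.5 = 0.001893 M = 1.89 × 10^3 μM

1.89 × 10^3 μM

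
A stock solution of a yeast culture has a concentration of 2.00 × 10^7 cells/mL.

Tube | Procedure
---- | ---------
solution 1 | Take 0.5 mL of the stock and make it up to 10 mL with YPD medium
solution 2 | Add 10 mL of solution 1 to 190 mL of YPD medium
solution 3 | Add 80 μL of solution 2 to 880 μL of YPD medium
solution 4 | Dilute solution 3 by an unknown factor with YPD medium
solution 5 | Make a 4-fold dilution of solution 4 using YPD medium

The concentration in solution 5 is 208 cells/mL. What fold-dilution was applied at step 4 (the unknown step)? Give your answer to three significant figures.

5.01-fold

Step 1: 0.5 mL brought to 10 mL → factor 10/0.5 = 20
Step 2: 10 mL + 190 mL = 200 mL total → factor 200/10 = 20
Step 3: 80 μL + 880 μL = 960 μL total → factor 960/80 = 12
Step 4: unknown factor x
Step 5: 4-fold → factor 4
Product of known-step factors = 19200
Overall factor = 2.00 × 10^7 cells/mL / (208 cells/mL) = 96154
x = 96154 / 19200 = 5.01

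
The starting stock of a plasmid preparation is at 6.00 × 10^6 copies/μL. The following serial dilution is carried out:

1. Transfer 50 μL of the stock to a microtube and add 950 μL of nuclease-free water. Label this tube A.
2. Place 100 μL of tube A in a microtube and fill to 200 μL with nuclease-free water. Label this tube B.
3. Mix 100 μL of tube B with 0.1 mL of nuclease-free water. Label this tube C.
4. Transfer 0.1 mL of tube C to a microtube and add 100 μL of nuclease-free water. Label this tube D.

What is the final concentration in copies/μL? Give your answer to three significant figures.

Step 1: 50 μL + 950 μL = 1000 μL total → factor 1000/50 = 20
Step 2: 100 μL brought to 200 μL → factor 200/100 = 2
Step 3: 100 μL + 0.1 mL = 200 μL total → factor 200/100 = 2
Step 4: 0.1 mL + 100 μL = 0.2 mL total → factor 0.2/0.1 = 2
Overall dilution factor = 20 × 2 × 2 × 2 = 160
Final = 6.00 × 10^6 copies/μL / 160 = 3.75 × 10^4 copies/μL

3.75 × 10^4 copies/μL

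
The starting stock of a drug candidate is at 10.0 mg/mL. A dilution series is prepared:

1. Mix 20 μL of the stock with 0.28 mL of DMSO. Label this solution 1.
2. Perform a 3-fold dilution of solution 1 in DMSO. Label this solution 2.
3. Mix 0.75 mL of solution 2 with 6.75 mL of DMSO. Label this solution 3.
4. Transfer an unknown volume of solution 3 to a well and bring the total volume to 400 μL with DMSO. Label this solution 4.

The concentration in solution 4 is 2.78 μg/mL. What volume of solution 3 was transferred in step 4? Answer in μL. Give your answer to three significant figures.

50.0 μL

Step 1: 20 μL + 0.28 mL = 300 μL total → factor 300/20 = 15
Step 2: 3-fold → factor 3
Step 3: 0.75 mL + 6.75 mL = 7.5 mL total → factor 7.5/0.75 = 10
Step 4: v brought to 400 μL → factor = 400 μL/v
Product of known-step factors = 450
Overall factor = 10.0 mg/mL / (2.78 μg/mL) = 3597.1
Step-4 factor = 3597.1 / 450 = 7.9936
v = 400 μL / 7.9936 = 50.0 μL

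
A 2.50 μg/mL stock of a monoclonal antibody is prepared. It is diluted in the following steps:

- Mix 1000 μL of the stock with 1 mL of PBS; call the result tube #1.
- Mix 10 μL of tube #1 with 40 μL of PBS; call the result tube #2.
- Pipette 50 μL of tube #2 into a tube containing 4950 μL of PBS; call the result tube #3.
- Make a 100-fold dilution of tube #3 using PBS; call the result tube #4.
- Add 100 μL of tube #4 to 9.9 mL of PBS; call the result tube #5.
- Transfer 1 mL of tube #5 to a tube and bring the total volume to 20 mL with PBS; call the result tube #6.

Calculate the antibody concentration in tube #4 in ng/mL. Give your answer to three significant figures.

Step 1: 1000 μL + 1 mL = 2000 μL total → factor 2000/1000 = 2
Step 2: 10 μL + 40 μL = 50 μL total → factor 50/10 = 5
Step 3: 50 μL + 4950 μL = 5000 μL total → factor 5000/50 = 100
Step 4: 100-fold → factor 100
Dilution factor through tube #4 = 2 × 5 × 100 × 100 = 1 × 10^5
[tube #4] = 2.50 μg/mL / 1 × 10^5 = 2.500 × 10^-5 μg/mL = 0.0250 ng/mL

0.0250 ng/mL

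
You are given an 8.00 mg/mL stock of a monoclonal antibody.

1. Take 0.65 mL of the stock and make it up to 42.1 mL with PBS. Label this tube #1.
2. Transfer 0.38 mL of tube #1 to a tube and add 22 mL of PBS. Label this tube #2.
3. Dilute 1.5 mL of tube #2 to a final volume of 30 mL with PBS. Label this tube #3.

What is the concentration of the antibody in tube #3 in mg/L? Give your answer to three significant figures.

Step 1: 0.65 mL brought to 42.1 mL → factor 42.1/0.65 = 64.769
Step 2: 0.38 mL + 22 mL = 22.38 mL total → factor 22.38/0.38 = 58.895
Step 3: 1.5 mL brought to 30 mL → factor 30/1.5 = 20
Overall dilution factor = 64.769 × 58.895 × 20 = 76291
Final = 8.00 mg/mL / 76291 = 0.0001049 mg/mL = 0.105 mg/L

0.105 mg/L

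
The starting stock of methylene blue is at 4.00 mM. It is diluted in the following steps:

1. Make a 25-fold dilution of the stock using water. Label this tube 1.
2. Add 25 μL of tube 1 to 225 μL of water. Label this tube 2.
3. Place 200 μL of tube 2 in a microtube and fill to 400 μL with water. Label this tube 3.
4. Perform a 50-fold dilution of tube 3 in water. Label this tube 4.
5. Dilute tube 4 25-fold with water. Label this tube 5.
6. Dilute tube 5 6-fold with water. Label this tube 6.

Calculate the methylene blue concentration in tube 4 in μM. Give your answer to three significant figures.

0.160 μM

Step 1: 25-fold → factor 25
Step 2: 25 μL + 225 μL = 250 μL total → factor 250/25 = 10
Step 3: 200 μL brought to 400 μL → factor 400/200 = 2
Step 4: 50-fold → factor 50
Dilution factor through tube 4 = 25 × 10 × 2 × 50 = 25000
[tube 4] = 4.00 mM / 25000 = 0.0001600 mM = 0.160 μM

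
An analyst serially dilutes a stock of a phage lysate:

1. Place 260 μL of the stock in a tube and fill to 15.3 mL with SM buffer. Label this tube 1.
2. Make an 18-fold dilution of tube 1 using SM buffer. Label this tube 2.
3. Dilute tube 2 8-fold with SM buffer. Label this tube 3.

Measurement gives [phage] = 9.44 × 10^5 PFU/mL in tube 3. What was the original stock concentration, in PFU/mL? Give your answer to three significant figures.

8.00 × 10^9 PFU/mL

Step 1: 260 μL brought to 15.3 mL → factor 15300/260 = 58.846
Step 2: 18-fold → factor 18
Step 3: 8-fold → factor 8
Overall dilution factor = 58.846 × 18 × 8 = 8473.8
Stock = 9.44 × 10^5 PFU/mL × 8473.8 = 8.00 × 10^9 PFU/mL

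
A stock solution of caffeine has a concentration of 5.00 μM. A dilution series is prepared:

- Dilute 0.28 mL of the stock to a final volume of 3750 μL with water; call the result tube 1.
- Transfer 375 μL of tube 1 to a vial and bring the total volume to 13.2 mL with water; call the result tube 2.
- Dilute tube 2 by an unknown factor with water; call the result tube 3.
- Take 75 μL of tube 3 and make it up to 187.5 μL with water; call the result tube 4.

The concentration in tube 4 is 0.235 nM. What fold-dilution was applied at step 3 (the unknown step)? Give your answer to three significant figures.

18.1-fold

Step 1: 0.28 mL brought to 3750 μL → factor 3.75/0.28 = 13.393
Step 2: 375 μL brought to 13.2 mL → factor 13200/375 = 35.2
Step 3: unknown factor x
Step 4: 75 μL brought to 187.5 μL → factor 187.5/75 = 2.5
Product of known-step factors = 1178.6
Overall factor = 5.00 μM / (0.235 nM) = 21277
x = 21277 / 1178.6 = 18.1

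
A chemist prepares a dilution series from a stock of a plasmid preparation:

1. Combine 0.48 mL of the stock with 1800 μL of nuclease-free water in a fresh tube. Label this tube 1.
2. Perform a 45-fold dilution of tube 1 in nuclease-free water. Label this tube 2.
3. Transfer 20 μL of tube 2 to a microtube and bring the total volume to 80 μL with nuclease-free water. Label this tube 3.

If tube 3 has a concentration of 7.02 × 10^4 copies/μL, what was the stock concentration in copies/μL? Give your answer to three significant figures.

Step 1: 0.48 mL + 1800 μL = 2.28 mL total → factor 2.28/0.48 = 4.75
Step 2: 45-fold → factor 45
Step 3: 20 μL brought to 80 μL → factor 80/20 = 4
Overall dilution factor = 4.75 × 45 × 4 = 855
Stock = 7.02 × 10^4 copies/μL × 855 = 6.00 × 10^7 copies/μL

6.00 × 10^7 copies/μL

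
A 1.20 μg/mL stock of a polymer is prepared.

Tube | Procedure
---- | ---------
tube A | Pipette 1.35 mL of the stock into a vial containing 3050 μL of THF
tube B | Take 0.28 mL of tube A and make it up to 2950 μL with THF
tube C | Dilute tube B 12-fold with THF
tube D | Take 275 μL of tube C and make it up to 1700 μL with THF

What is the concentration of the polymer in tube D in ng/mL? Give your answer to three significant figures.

0.471 ng/mL

Step 1: 1.35 mL + 3050 μL = 4.4 mL total → factor 4.4/1.35 = 3.2593
Step 2: 0.28 mL brought to 2950 μL → factor 2.95/0.28 = 10.536
Step 3: 12-fold → factor 12
Step 4: 275 μL brought to 1700 μL → factor 1700/275 = 6.1818
Overall dilution factor = 3.2593 × 10.536 × 12 × 6.1818 = 2547.3
Final = 1.20 μg/mL / 2547.3 = 0.0004711 μg/mL = 0.471 ng/mL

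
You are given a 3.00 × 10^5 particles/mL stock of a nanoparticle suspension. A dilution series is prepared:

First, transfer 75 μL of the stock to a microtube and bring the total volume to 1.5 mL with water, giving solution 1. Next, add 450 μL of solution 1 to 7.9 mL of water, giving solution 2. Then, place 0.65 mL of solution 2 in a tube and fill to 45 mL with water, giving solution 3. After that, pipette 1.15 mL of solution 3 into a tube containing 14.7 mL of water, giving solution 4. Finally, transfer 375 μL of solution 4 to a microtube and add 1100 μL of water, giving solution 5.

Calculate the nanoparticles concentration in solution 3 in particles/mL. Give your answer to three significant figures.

11.7 particles/mL

Step 1: 75 μL brought to 1.5 mL → factor 1500/75 = 20
Step 2: 450 μL + 7.9 mL = 8350 μL total → factor 8350/450 = 18.556
Step 3: 0.65 mL brought to 45 mL → factor 45/0.65 = 69.231
Dilution factor through solution 3 = 20 × 18.556 × 69.231 = 25692
[solution 3] = 3.00 × 10^5 particles/mL / 25692 = 11.7 particles/mL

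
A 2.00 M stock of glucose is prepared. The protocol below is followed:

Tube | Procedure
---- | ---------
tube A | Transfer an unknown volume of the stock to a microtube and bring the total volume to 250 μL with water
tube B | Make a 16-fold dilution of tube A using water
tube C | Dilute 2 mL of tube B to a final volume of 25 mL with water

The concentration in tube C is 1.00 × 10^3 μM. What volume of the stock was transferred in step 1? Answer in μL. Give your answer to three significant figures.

Step 1: v brought to 250 μL → factor = 250 μL/v
Step 2: 16-fold → factor 16
Step 3: 2 mL brought to 25 mL → factor 25/2 = 12.5
Product of known-step factors = 200
Overall factor = 2.00 M / (1.00 × 10^3 μM) = 2000
Step-1 factor = 2000 / 200 = 10
v = 250 μL / 10 = 25.0 μL

25.0 μL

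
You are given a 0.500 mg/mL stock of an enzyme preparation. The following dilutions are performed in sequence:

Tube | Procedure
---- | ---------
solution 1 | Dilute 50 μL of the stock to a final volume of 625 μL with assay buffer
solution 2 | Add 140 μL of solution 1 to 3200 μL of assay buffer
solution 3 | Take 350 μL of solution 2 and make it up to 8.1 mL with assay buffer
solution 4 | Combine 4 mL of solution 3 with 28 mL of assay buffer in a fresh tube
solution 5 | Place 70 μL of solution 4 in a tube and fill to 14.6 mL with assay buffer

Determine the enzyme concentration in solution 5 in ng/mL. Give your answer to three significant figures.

Step 1: 50 μL brought to 625 μL → factor 625/50 = 12.5
Step 2: 140 μL + 3200 μL = 3340 μL total → factor 3340/140 = 23.857
Step 3: 350 μL brought to 8.1 mL → factor 8100/350 = 23.143
Step 4: 4 mL + 28 mL = 32 mL total → factor 32/4 = 8
Step 5: 70 μL brought to 14.6 mL → factor 14600/70 = 208.57
Overall dilution factor = 12.5 × 23.857 × 23.143 × 8 × 208.57 = 1.1516 × 10^7
Final = 0.500 mg/mL / 1.1516 × 10^7 = 4.342 × 10^-8 mg/mL = 0.0434 ng/mL

0.0434 ng/mL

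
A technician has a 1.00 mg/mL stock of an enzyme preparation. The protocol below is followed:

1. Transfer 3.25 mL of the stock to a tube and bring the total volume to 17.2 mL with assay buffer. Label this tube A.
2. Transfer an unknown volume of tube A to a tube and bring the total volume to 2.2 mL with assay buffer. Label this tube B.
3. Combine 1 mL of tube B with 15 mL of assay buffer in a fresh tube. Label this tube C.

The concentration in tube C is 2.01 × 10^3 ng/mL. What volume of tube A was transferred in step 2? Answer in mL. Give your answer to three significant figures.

Step 1: 3.25 mL brought to 17.2 mL → factor 17.2/3.25 = 5.2923
Step 2: v brought to 2.2 mL → factor = 2.2 mL/v
Step 3: 1 mL + 15 mL = 16 mL total → factor 16/1 = 16
Product of known-step factors = 84.677
Overall factor = 1.00 mg/mL / (2.01 × 10^3 ng/mL) = 497.51
Step-2 factor = 497.51 / 84.677 = 5.8754
v = 2.2 mL / 5.8754 = 0.374 mL

0.374 mL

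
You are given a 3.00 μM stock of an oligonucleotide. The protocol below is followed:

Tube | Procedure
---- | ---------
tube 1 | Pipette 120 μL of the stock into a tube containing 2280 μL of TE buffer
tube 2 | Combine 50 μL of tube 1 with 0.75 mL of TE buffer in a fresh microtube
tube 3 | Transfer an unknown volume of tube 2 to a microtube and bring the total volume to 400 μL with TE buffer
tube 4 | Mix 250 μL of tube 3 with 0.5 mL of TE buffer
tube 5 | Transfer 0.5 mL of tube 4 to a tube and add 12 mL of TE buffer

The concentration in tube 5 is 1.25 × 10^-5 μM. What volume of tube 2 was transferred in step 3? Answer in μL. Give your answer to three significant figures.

Step 1: 120 μL + 2280 μL = 2400 μL total → factor 2400/120 = 20
Step 2: 50 μL + 0.75 mL = 800 μL total → factor 800/50 = 16
Step 3: v brought to 400 μL → factor = 400 μL/v
Step 4: 250 μL + 0.5 mL = 750 μL total → factor 750/250 = 3
Step 5: 0.5 mL + 12 mL = 12.5 mL total → factor 12.5/0.5 = 25
Product of known-step factors = 24000
Overall factor = 3.00 μM / (1.25 × 10^-5 μM) = 2.4 × 10^5
Step-3 factor = 2.4 × 10^5 / 24000 = 10
v = 400 μL / 10 = 40.0 μL

40.0 μL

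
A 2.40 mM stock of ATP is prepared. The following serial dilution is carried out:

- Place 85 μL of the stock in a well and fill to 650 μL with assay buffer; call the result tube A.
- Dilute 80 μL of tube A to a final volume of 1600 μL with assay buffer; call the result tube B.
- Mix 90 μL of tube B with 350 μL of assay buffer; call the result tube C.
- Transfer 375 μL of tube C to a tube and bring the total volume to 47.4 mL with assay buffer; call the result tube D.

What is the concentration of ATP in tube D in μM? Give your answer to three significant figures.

0.0254 μM

Step 1: 85 μL brought to 650 μL → factor 650/85 = 7.6471
Step 2: 80 μL brought to 1600 μL → factor 1600/80 = 20
Step 3: 90 μL + 350 μL = 440 μL total → factor 440/90 = 4.8889
Step 4: 375 μL brought to 47.4 mL → factor 47400/375 = 126.4
Overall dilution factor = 7.6471 × 20 × 4.8889 × 126.4 = 94511
Final = 2.40 mM / 94511 = 2.539 × 10^-5 mM = 0.0254 μM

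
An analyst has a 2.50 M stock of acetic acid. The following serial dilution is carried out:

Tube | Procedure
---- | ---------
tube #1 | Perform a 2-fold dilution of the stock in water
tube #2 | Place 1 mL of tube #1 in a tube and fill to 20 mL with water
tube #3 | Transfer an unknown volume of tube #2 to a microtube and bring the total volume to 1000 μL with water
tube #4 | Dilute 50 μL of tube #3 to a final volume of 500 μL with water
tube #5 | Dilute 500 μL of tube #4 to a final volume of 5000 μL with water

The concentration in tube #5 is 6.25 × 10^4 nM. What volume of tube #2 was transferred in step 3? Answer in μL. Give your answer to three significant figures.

Step 1: 2-fold → factor 2
Step 2: 1 mL brought to 20 mL → factor 20/1 = 20
Step 3: v brought to 1000 μL → factor = 1000 μL/v
Step 4: 50 μL brought to 500 μL → factor 500/50 = 10
Step 5: 500 μL brought to 5000 μL → factor 5000/500 = 10
Product of known-step factors = 4000
Overall factor = 2.50 M / (6.25 × 10^4 nM) = 40000
Step-3 factor = 40000 / 4000 = 10
v = 1000 μL / 10 = 100 μL

100 μL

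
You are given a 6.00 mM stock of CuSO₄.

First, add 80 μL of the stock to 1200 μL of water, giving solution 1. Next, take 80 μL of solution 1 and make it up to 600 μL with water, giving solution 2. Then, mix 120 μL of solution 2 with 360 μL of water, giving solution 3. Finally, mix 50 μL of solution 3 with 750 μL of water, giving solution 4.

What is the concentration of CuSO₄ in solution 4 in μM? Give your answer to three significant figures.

0.781 μM

Step 1: 80 μL + 1200 μL = 1280 μL total → factor 1280/80 = 16
Step 2: 80 μL brought to 600 μL → factor 600/80 = 7.5
Step 3: 120 μL + 360 μL = 480 μL total → factor 480/120 = 4
Step 4: 50 μL + 750 μL = 800 μL total → factor 800/50 = 16
Overall dilution factor = 16 × 7.5 × 4 × 16 = 7680
Final = 6.00 mM / 7680 = 0.0007813 mM = 0.781 μM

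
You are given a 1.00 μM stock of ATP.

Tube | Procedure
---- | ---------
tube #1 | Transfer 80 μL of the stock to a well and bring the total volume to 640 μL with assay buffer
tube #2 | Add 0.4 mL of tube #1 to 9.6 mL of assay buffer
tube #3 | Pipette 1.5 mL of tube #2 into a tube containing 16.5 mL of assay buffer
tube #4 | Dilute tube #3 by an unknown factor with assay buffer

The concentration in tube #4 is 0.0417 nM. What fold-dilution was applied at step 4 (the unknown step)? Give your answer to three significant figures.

Step 1: 80 μL brought to 640 μL → factor 640/80 = 8
Step 2: 0.4 mL + 9.6 mL = 10 mL total → factor 10/0.4 = 25
Step 3: 1.5 mL + 16.5 mL = 18 mL total → factor 18/1.5 = 12
Step 4: unknown factor x
Product of known-step factors = 2400
Overall factor = 1.00 μM / (0.0417 nM) = 23981
x = 23981 / 2400 = 9.99

9.99-fold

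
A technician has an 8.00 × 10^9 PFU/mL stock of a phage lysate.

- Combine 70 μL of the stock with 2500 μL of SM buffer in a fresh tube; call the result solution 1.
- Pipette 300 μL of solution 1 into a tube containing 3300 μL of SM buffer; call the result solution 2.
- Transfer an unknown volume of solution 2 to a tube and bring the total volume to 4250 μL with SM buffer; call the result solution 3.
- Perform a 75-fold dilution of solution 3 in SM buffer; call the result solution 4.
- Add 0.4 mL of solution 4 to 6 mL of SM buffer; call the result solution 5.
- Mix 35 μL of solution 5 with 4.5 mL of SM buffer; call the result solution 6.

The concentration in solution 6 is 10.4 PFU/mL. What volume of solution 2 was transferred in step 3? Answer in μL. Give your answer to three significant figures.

378 μL

Step 1: 70 μL + 2500 μL = 2570 μL total → factor 2570/70 = 36.714
Step 2: 300 μL + 3300 μL = 3600 μL total → factor 3600/300 = 12
Step 3: v brought to 4250 μL → factor = 4250 μL/v
Step 4: 75-fold → factor 75
Step 5: 0.4 mL + 6 mL = 6.4 mL total → factor 6.4/0.4 = 16
Step 6: 35 μL + 4.5 mL = 4535 μL total → factor 4535/35 = 129.57
Product of known-step factors = 6.8503 × 10^7
Overall factor = 8.00 × 10^9 PFU/mL / (10.4 PFU/mL) = 7.6923 × 10^8
Step-3 factor = 7.6923 × 10^8 / 6.8503 × 10^7 = 11.229
v = 4250 μL / 11.229 = 378 μL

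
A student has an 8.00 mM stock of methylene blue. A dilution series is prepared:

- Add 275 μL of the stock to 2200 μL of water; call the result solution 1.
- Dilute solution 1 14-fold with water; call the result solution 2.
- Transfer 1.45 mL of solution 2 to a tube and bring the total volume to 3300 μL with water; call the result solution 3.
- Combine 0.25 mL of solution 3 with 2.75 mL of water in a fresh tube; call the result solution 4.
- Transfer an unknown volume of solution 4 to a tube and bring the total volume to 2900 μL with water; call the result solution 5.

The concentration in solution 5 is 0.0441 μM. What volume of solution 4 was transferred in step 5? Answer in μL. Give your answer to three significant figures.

55.0 μL

Step 1: 275 μL + 2200 μL = 2475 μL total → factor 2475/275 = 9
Step 2: 14-fold → factor 14
Step 3: 1.45 mL brought to 3300 μL → factor 3.3/1.45 = 2.2759
Step 4: 0.25 mL + 2.75 mL = 3 mL total → factor 3/0.25 = 12
Step 5: v brought to 2900 μL → factor = 2900 μL/v
Product of known-step factors = 3441.1
Overall factor = 8.00 mM / (0.0441 μM) = 1.8141 × 10^5
Step-5 factor = 1.8141 × 10^5 / 3441.1 = 52.717
v = 2900 μL / 52.717 = 55.0 μL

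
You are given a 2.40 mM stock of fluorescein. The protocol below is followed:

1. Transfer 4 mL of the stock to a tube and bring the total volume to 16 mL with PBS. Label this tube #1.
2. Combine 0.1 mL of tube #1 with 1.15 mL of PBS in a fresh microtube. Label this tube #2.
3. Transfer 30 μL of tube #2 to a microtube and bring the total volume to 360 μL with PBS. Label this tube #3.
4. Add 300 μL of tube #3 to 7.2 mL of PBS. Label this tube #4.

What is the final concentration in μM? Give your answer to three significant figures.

0.160 μM

Step 1: 4 mL brought to 16 mL → factor 16/4 = 4
Step 2: 0.1 mL + 1.15 mL = 1.25 mL total → factor 1.25/0.1 = 12.5
Step 3: 30 μL brought to 360 μL → factor 360/30 = 12
Step 4: 300 μL + 7.2 mL = 7500 μL total → factor 7500/300 = 25
Overall dilution factor = 4 × 12.5 × 12 × 25 = 15000
Final = 2.40 mM / 15000 = 0.0001600 mM = 0.160 μM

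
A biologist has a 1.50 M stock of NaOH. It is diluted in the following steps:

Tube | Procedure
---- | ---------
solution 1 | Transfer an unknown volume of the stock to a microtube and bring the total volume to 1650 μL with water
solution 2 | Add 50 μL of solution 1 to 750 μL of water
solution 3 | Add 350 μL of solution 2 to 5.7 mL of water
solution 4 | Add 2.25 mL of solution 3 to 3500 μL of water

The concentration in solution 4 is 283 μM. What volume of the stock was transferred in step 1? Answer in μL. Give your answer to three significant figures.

220 μL

Step 1: v brought to 1650 μL → factor = 1650 μL/v
Step 2: 50 μL + 750 μL = 800 μL total → factor 800/50 = 16
Step 3: 350 μL + 5.7 mL = 6050 μL total → factor 6050/350 = 17.286
Step 4: 2.25 mL + 3500 μL = 5.75 mL total → factor 5.75/2.25 = 2.5556
Product of known-step factors = 706.79
Overall factor = 1.50 M / (283 μM) = 5300.4
Step-1 factor = 5300.4 / 706.79 = 7.4992
v = 1650 μL / 7.4992 = 220 μL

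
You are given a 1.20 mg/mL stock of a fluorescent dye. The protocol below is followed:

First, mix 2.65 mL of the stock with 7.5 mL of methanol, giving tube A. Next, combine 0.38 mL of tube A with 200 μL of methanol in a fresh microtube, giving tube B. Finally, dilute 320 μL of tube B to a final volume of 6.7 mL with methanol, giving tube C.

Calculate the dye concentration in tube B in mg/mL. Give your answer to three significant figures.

0.205 mg/mL

Step 1: 2.65 mL + 7.5 mL = 10.15 mL total → factor 10.15/2.65 = 3.8302
Step 2: 0.38 mL + 200 μL = 0.58 mL total → factor 0.58/0.38 = 1.5263
Dilution factor through tube B = 3.8302 × 1.5263 = 5.8461
[tube B] = 1.20 mg/mL / 5.8461 = 0.205 mg/mL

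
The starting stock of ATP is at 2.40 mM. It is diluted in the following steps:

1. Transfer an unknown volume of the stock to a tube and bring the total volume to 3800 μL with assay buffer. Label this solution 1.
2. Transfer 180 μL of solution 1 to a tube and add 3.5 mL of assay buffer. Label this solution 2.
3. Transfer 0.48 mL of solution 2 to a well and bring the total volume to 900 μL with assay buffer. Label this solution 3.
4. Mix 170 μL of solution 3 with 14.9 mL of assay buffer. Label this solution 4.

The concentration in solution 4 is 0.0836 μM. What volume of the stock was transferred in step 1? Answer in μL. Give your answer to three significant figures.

450 μL

Step 1: v brought to 3800 μL → factor = 3800 μL/v
Step 2: 180 μL + 3.5 mL = 3680 μL total → factor 3680/180 = 20.444
Step 3: 0.48 mL brought to 900 μL → factor 0.9/0.48 = 1.875
Step 4: 170 μL + 14.9 mL = 15070 μL total → factor 15070/170 = 88.647
Product of known-step factors = 3398.1
Overall factor = 2.40 mM / (0.0836 μM) = 28708
Step-1 factor = 28708 / 3398.1 = 8.4482
v = 3800 μL / 8.4482 = 450 μL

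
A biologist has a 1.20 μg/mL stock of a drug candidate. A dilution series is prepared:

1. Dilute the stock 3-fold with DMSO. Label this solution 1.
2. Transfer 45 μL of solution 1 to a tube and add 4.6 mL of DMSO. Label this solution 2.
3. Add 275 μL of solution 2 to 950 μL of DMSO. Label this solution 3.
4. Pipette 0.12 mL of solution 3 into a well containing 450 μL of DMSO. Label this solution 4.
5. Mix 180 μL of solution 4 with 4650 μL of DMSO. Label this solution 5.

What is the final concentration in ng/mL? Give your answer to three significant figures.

0.00683 ng/mL

Step 1: 3-fold → factor 3
Step 2: 45 μL + 4.6 mL = 4645 μL total → factor 4645/45 = 103.22
Step 3: 275 μL + 950 μL = 1225 μL total → factor 1225/275 = 4.4545
Step 4: 0.12 mL + 450 μL = 0.57 mL total → factor 0.57/0.12 = 4.75
Step 5: 180 μL + 4650 μL = 4830 μL total → factor 4830/180 = 26.833
Overall dilution factor = 3 × 103.22 × 4.4545 × 4.75 × 26.833 = 1.7582 × 10^5
Final = 1.20 μg/mL / 1.7582 × 10^5 = 6.825 × 10^-6 μg/mL = 0.00683 ng/mL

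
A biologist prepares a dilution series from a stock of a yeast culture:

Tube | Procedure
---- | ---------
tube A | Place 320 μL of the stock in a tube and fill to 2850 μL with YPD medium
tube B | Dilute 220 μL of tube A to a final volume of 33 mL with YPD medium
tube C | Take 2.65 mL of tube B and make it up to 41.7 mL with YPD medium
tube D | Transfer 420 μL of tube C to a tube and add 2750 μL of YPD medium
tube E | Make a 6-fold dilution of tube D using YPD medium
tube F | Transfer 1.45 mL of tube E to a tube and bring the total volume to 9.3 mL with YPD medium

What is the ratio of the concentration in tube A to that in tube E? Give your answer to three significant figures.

1.07 × 10^5

Step 1: 320 μL brought to 2850 μL → factor 2850/320 = 8.9062
Step 2: 220 μL brought to 33 mL → factor 33000/220 = 150
Step 3: 2.65 mL brought to 41.7 mL → factor 41.7/2.65 = 15.736
Step 4: 420 μL + 2750 μL = 3170 μL total → factor 3170/420 = 7.5476
Step 5: 6-fold → factor 6
Dilution factor to tube A = 8.9062; to tube E = 9.52 × 10^5
[tube A]/[tube E] = (factor to tube E)/(factor to tube A) = 9.52 × 10^5/8.9062 = 1.07 × 10^5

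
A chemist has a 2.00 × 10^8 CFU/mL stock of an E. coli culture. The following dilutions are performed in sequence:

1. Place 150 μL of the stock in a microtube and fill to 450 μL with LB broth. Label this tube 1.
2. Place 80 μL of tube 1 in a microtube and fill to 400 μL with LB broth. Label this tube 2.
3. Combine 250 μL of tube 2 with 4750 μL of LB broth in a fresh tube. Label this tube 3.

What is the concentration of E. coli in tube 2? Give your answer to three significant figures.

Step 1: 150 μL brought to 450 μL → factor 450/150 = 3
Step 2: 80 μL brought to 400 μL → factor 400/80 = 5
Dilution factor through tube 2 = 3 × 5 = 15
[tube 2] = 2.00 × 10^8 CFU/mL / 15 = 1.33 × 10^7 CFU/mL

1.33 × 10^7 CFU/mL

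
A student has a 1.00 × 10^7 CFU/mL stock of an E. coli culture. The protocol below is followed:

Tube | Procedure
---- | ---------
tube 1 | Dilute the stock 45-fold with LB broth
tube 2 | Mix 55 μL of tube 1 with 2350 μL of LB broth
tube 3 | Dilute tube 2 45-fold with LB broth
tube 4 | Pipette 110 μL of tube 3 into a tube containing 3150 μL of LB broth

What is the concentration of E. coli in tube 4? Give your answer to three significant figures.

Step 1: 45-fold → factor 45
Step 2: 55 μL + 2350 μL = 2405 μL total → factor 2405/55 = 43.727
Step 3: 45-fold → factor 45
Step 4: 110 μL + 3150 μL = 3260 μL total → factor 3260/110 = 29.636
Overall dilution factor = 45 × 43.727 × 45 × 29.636 = 2.6242 × 10^6
Final = 1.00 × 10^7 CFU/mL / 2.6242 × 10^6 = 3.81 CFU/mL

3.81 CFU/mL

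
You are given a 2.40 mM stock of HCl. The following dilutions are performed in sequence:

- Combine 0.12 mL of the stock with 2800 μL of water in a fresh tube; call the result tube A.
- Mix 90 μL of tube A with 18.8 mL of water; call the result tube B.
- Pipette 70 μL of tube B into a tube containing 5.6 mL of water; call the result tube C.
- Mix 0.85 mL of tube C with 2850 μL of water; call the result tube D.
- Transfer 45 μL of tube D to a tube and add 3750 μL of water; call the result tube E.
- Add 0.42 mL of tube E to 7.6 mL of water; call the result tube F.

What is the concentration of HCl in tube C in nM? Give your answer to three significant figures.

Step 1: 0.12 mL + 2800 μL = 2.92 mL total → factor 2.92/0.12 = 24.333
Step 2: 90 μL + 18.8 mL = 18890 μL total → factor 18890/90 = 209.89
Step 3: 70 μL + 5.6 mL = 5670 μL total → factor 5670/70 = 81
Dilution factor through tube C = 24.333 × 209.89 × 81 = 4.1369 × 10^5
[tube C] = 2.40 mM / 4.1369 × 10^5 = 5.801 × 10^-6 mM = 5.80 nM

5.80 nM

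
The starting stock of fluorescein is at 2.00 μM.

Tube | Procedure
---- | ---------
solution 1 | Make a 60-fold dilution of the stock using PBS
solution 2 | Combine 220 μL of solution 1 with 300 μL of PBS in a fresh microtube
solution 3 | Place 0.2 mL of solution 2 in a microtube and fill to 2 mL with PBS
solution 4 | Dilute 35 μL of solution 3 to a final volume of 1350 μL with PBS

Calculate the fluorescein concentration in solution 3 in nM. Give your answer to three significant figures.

Step 1: 60-fold → factor 60
Step 2: 220 μL + 300 μL = 520 μL total → factor 520/220 = 2.3636
Step 3: 0.2 mL brought to 2 mL → factor 2/0.2 = 10
Dilution factor through solution 3 = 60 × 2.3636 × 10 = 1418.2
[solution 3] = 2.00 μM / 1418.2 = 0.001410 μM = 1.41 nM

1.41 nM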